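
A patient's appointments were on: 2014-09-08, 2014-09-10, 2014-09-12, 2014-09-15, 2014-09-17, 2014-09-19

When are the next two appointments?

2014-09-22, 2014-09-24

The gap pattern 2, 2, 3, 2, 2 repeats every 3 events.
These are the Mondays, Wednesdays and Fridays of each week.
The following Monday is 2014-09-22.
The following Wednesday is 2014-09-24.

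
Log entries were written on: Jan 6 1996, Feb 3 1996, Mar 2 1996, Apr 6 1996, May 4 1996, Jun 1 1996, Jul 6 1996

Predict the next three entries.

Aug 3 1996, Sep 7 1996, Oct 5 1996

All dates are Saturdays, 28, 28, 35, 28, 28, 35 days apart.
Specifically, the 1st Saturday of each month.
August 1996 — 1st Saturday is Aug 3 1996.
September 1996 — 1st Saturday is Sep 7 1996.
1st Saturday of October 1996: Oct 5 1996.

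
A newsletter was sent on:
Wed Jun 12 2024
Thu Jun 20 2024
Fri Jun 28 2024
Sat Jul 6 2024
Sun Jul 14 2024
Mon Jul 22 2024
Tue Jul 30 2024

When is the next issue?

Wed Aug 7 2024

Every event comes 8 days after the last (8, 8, 8, 8, 8, 8).
Tue Jul 30 2024 + 8 days = Wed Aug 7 2024.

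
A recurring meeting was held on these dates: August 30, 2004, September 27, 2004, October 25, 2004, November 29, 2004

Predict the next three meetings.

December 27, 2004; January 31, 2005; February 28, 2005

All Mondays; the gaps (28, 28, 35) vary with month length.
This is the last Monday of each month.
Last Monday of December 2004: December 27, 2004.
January 2005 ends with Monday January 31, 2005.
February 2005 ends with Monday February 28, 2005.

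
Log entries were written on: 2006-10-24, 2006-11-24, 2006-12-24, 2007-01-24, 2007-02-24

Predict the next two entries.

Each date is the 24th; the gaps (31, 30, 31, 31) track the month lengths.
The rule is the 24th of each month.
Next: March 2007 → 2007-03-24.
April 2007: 2007-04-24.

2007-03-24, 2007-04-24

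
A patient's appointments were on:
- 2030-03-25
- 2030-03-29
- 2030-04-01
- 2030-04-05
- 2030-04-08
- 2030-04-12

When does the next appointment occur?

2030-04-15

The gap pattern 4, 3, 4, 3, 4 repeats every 2 events.
These are the Mondays and Fridays of each week.
The following Monday is 2030-04-15.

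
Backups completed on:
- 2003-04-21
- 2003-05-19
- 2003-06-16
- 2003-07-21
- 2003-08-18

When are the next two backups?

These are Mondays at 28- or 35-day spacing (28, 28, 35, 28).
The pattern: 3rd Monday of the month.
3rd Monday of September 2003: 2003-09-15.
October 2003 — 3rd Monday is 2003-10-20.

2003-09-15, 2003-10-20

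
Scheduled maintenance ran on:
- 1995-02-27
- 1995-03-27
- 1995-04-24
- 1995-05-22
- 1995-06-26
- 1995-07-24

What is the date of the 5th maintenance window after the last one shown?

These are Mondays at 28- or 35-day spacing (28, 28, 28, 35, 28).
The pattern: 4th Monday of the month.
August 1995 — 4th Monday is 1995-08-28.
4th Monday of September 1995: 1995-09-25.
4th Monday of October 1995: 1995-10-23.
4th Monday of November 1995: 1995-11-27.
December 1995 — 4th Monday is 1995-12-25.

1995-12-25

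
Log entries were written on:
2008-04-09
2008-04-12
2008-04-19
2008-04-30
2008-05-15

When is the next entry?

2008-06-03

The spacing grows by 4 each time: 3, 7, 11, 15 days.
Next gap: 19 days. 2008-05-15 + 19 days = 2008-06-03.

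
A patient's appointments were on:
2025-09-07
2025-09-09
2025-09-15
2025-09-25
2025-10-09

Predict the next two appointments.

Intervals are 2, 6, 10, 14 days — an arithmetic progression with common difference 4.
Next gap: 18 days. 2025-10-09 + 18 days = 2025-10-27.
Next gap: 22 days. 2025-10-27 + 22 days = 2025-11-18.

2025-10-27, 2025-11-18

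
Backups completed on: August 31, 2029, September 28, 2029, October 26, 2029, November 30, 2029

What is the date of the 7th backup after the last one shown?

These are Fridays with 28, 28, 35-day gaps.
Each is the final Friday of its month — August 31, 2029 is past the 28th, so '4th Friday' doesn't fit.
Last Friday of December 2029: December 28, 2029.
Last Friday of January 2030: January 25, 2030.
Last Friday of February 2030: February 22, 2030.
March 2030 ends with Friday March 29, 2030.
April 2030 ends with Friday April 26, 2030.
Last Friday of May 2030: May 31, 2030.
June 2030 ends with Friday June 28, 2030.

June 28, 2030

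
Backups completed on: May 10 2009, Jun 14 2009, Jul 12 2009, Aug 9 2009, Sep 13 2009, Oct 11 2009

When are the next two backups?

Nov 8 2009, Dec 13 2009

Gaps: 35, 28, 28, 35, 28 days — a mix of 28 and 35. Every date is a Sunday.
Each is the 2nd Sunday of its month.
2nd Sunday of November 2009: Nov 8 2009.
2nd Sunday of December 2009: Dec 13 2009.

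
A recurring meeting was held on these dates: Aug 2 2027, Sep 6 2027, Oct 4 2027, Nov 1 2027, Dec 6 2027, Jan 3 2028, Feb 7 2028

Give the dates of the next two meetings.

All dates are Mondays, 35, 28, 28, 35, 28, 35 days apart.
Specifically, the 1st Monday of each month.
1st Monday of March 2028: Mar 6 2028.
April 2028 — 1st Monday is Apr 3 2028.

Mar 6 2028, Apr 3 2028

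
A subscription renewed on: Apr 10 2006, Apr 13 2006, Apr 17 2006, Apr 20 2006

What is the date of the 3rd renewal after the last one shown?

The gap pattern 3, 4, 3 repeats every 2 events.
These are the Mondays and Thursdays of each week.
Next Monday: Apr 24 2006.
Next Thursday: Apr 27 2006.
Next Monday: May 1 2006.

May 1 2006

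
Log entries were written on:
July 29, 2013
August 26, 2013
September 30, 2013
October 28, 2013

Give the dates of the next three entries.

November 25, 2013; December 30, 2013; January 27, 2014

These are Mondays with 28, 35, 28-day gaps.
Each is the final Monday of its month — July 29, 2013 is past the 28th, so '4th Monday' doesn't fit.
November 2013 ends with Monday November 25, 2013.
Last Monday of December 2013: December 30, 2013.
Last Monday of January 2014: January 27, 2014.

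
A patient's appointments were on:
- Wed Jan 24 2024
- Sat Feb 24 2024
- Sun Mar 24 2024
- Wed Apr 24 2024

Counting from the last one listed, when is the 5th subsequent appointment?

Tue Sep 24 2024

The day-of-month is always 24 (31, 29, 31 days between events).
So this recurs on the 24th of each month.
May 2024: Fri May 24 2024.
Next: June 2024 → Mon Jun 24 2024.
Next: July 2024 → Wed Jul 24 2024.
Next: August 2024 → Sat Aug 24 2024.
Next: September 2024 → Tue Sep 24 2024.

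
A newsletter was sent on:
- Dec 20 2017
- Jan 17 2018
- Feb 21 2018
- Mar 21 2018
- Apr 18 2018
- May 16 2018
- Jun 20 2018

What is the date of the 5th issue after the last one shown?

All dates are Wednesdays, 28, 35, 28, 28, 28, 35 days apart.
Specifically, the 3rd Wednesday of each month.
July 2018 — 3rd Wednesday is Jul 18 2018.
3rd Wednesday of August 2018: Aug 15 2018.
3rd Wednesday of September 2018: Sep 19 2018.
3rd Wednesday of October 2018: Oct 17 2018.
3rd Wednesday of November 2018: Nov 21 2018.

Nov 21 2018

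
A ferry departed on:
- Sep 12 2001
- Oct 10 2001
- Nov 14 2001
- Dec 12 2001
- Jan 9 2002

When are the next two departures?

Feb 13 2002, Mar 13 2002

Gaps: 28, 35, 28, 28 days — a mix of 28 and 35. Every date is a Wednesday.
Each is the 2nd Wednesday of its month.
2nd Wednesday of February 2002: Feb 13 2002.
March 2002 — 2nd Wednesday is Mar 13 2002.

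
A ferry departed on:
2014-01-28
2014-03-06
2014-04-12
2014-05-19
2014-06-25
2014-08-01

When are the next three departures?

2014-09-07, 2014-10-14, 2014-11-20

The spacing is 37, 37, 37, 37, 37 days — always 37 days.
2014-08-01 + 37 days = 2014-09-07.
2014-09-07 + 37 days = 2014-10-14.
2014-10-14 + 37 days = 2014-11-20.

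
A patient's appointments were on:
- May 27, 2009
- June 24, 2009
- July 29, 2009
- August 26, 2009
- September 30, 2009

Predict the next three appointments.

These are Wednesdays with 28, 35, 28, 35-day gaps.
Each is the final Wednesday of its month — July 29, 2009 is past the 28th, so '4th Wednesday' doesn't fit.
Last Wednesday of October 2009: October 28, 2009.
Last Wednesday of November 2009: November 25, 2009.
December 2009 ends with Wednesday December 30, 2009.

October 28, 2009; November 25, 2009; December 30, 2009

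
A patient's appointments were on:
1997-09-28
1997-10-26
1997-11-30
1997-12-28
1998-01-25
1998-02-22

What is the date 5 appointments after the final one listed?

1998-07-26

Every date is a Sunday; gaps 28, 35, 28, 28, 28 days.
Each is the last Sunday of its month (at least one falls on the 29th or later, ruling out '4th Sunday').
March 1998 ends with Sunday 1998-03-29.
April 1998 ends with Sunday 1998-04-26.
May 1998 ends with Sunday 1998-05-31.
June 1998 ends with Sunday 1998-06-28.
Last Sunday of July 1998: 1998-07-26.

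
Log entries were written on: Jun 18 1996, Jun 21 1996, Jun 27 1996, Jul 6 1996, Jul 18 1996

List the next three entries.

Intervals are 3, 6, 9, 12 days — an arithmetic progression with common difference 3.
Next gap: 15 days. Jul 18 1996 + 15 days = Aug 2 1996.
Next gap: 18 days. Aug 2 1996 + 18 days = Aug 20 1996.
Next gap: 21 days. Aug 20 1996 + 21 days = Sep 10 1996.

Aug 2 1996, Aug 20 1996, Sep 10 1996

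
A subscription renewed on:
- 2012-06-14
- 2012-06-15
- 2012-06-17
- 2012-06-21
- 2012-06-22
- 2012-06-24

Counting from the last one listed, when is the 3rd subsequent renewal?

The gap pattern 1, 2, 4, 1, 2 repeats every 3 events.
These are the Thursdays, Fridays and Sundays of each week.
The following Thursday is 2012-06-28.
Next Friday: 2012-06-29.
Next Sunday: 2012-07-01.

2012-07-01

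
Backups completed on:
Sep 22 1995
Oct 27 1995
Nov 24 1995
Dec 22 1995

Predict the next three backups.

Jan 26 1996, Feb 23 1996, Mar 22 1996

Gaps: 35, 28, 28 days — a mix of 28 and 35. Every date is a Friday.
Each is the 4th Friday of its month.
January 1996 — 4th Friday is Jan 26 1996.
February 1996 — 4th Friday is Feb 23 1996.
4th Friday of March 1996: Mar 22 1996.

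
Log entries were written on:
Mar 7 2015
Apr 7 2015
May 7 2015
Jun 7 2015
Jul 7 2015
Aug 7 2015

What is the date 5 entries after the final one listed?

Each date is the 7th; the gaps (31, 30, 31, 30, 31) track the month lengths.
The rule is the 7th of each month.
September 2015: Sep 7 2015.
October 2015: Oct 7 2015.
Next: November 2015 → Nov 7 2015.
December 2015: Dec 7 2015.
January 2016: Jan 7 2016.

Jan 7 2016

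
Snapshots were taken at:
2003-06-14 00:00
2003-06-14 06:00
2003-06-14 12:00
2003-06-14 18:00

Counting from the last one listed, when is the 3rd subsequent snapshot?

The interval is a steady 6 hours (6, 6, 6).
2003-06-14 18:00 + 6 h = 2003-06-15 00:00.
2003-06-15 00:00 + 6 h = 2003-06-15 06:00.
2003-06-15 06:00 + 6 h = 2003-06-15 12:00.

2003-06-15 12:00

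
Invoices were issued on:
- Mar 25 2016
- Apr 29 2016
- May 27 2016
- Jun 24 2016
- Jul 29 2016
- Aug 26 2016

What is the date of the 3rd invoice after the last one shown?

Nov 25 2016

Every date is a Friday; gaps 35, 28, 28, 35, 28 days.
Each is the last Friday of its month (at least one falls on the 29th or later, ruling out '4th Friday').
Last Friday of September 2016: Sep 30 2016.
October 2016 ends with Friday Oct 28 2016.
November 2016 ends with Friday Nov 25 2016.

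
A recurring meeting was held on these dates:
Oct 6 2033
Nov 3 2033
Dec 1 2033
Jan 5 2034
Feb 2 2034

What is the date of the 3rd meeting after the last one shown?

May 4 2034

All dates are Thursdays, 28, 28, 35, 28 days apart.
Specifically, the 1st Thursday of each month.
March 2034 — 1st Thursday is Mar 2 2034.
1st Thursday of April 2034: Apr 6 2034.
1st Thursday of May 2034: May 4 2034.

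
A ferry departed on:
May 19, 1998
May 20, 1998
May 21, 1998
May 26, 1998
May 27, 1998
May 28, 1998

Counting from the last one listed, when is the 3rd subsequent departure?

June 4, 1998

Every event lands on a Tuesday or Wednesday or Thursday (gaps cycle 1, 1, 5, 1, 1).
So the schedule is: every Tuesday, Wednesday and Thursday.
Next Tuesday: June 2, 1998.
Next Wednesday: June 3, 1998.
Next Thursday: June 4, 1998.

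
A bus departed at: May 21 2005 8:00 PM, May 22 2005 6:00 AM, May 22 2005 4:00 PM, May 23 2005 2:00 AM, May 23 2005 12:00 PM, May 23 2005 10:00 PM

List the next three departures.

Gaps: 10, 10, 10, 10, 10 hours — each event is 10 hours after the previous one.
May 23 2005 10:00 PM + 10 h = May 24 2005 8:00 AM.
May 24 2005 8:00 AM + 10 h = May 24 2005 6:00 PM.
May 24 2005 6:00 PM + 10 h = May 25 2005 4:00 AM.

May 24 2005 8:00 AM, May 24 2005 6:00 PM, May 25 2005 4:00 AM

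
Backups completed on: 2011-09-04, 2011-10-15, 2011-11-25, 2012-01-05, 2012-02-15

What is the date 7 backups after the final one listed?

The spacing is 41, 41, 41, 41 days — always 41 days.
2012-02-15 + 41 days = 2012-03-27.
2012-03-27 + 41 days = 2012-05-07.
2012-05-07 + 41 days = 2012-06-17.
2012-06-17 + 41 days = 2012-07-28.
2012-07-28 + 41 days = 2012-09-07.
2012-09-07 + 41 days = 2012-10-18.
2012-10-18 + 41 days = 2012-11-28.

2012-11-28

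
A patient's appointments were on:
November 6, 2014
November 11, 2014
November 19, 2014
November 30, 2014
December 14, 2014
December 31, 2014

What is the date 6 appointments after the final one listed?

Intervals are 5, 8, 11, 14, 17 days — an arithmetic progression with common difference 3.
Next gap: 20 days. December 31, 2014 + 20 days = January 20, 2015.
Next gap: 23 days. January 20, 2015 + 23 days = February 12, 2015.
Next gap: 26 days. February 12, 2015 + 26 days = March 10, 2015.
Next gap: 29 days. March 10, 2015 + 29 days = April 8, 2015.
Next gap: 32 days. April 8, 2015 + 32 days = May 10, 2015.
Next gap: 35 days. May 10, 2015 + 35 days = June 14, 2015.

June 14, 2015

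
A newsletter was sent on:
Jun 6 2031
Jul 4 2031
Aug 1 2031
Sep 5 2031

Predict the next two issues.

These are Fridays at 28- or 35-day spacing (28, 28, 35).
The pattern: 1st Friday of the month.
October 2031 — 1st Friday is Oct 3 2031.
November 2031 — 1st Friday is Nov 7 2031.

Oct 3 2031, Nov 7 2031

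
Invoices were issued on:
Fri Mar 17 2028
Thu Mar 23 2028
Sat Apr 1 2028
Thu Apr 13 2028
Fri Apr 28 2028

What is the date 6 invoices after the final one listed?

Intervals are 6, 9, 12, 15 days — an arithmetic progression with common difference 3.
Next gap: 18 days. Fri Apr 28 2028 + 18 days = Tue May 16 2028.
Next gap: 21 days. Tue May 16 2028 + 21 days = Tue Jun 6 2028.
Next gap: 24 days. Tue Jun 6 2028 + 24 days = Fri Jun 30 2028.
Next gap: 27 days. Fri Jun 30 2028 + 27 days = Thu Jul 27 2028.
Next gap: 30 days. Thu Jul 27 2028 + 30 days = Sat Aug 26 2028.
Next gap: 33 days. Sat Aug 26 2028 + 33 days = Thu Sep 28 2028.

Thu Sep 28 2028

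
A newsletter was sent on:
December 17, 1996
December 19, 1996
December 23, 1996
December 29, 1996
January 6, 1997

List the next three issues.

The spacing grows by 2 each time: 2, 4, 6, 8 days.
Next gap: 10 days. January 6, 1997 + 10 days = January 16, 1997.
Next gap: 12 days. January 16, 1997 + 12 days = January 28, 1997.
Next gap: 14 days. January 28, 1997 + 14 days = February 11, 1997.

January 16, 1997; January 28, 1997; February 11, 1997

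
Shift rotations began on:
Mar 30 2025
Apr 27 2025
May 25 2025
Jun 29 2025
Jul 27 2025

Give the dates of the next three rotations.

Aug 31 2025, Sep 28 2025, Oct 26 2025

Every date is a Sunday; gaps 28, 28, 35, 28 days.
Each is the last Sunday of its month (at least one falls on the 29th or later, ruling out '4th Sunday').
August 2025 ends with Sunday Aug 31 2025.
September 2025 ends with Sunday Sep 28 2025.
October 2025 ends with Sunday Oct 26 2025.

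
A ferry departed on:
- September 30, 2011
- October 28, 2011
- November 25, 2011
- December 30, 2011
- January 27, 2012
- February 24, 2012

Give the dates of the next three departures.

All Fridays; the gaps (28, 28, 35, 28, 28) vary with month length.
This is the last Friday of each month.
Last Friday of March 2012: March 30, 2012.
Last Friday of April 2012: April 27, 2012.
May 2012 ends with Friday May 25, 2012.

March 30, 2012; April 27, 2012; May 25, 2012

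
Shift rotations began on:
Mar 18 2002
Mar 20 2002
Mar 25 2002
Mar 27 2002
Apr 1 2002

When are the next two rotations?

Gaps: 2, 5, 2, 5 days — not constant, but cyclic with period 2.
The events fall on every Monday and Wednesday.
Next Wednesday: Apr 3 2002.
Next Monday: Apr 8 2002.

Apr 3 2002, Apr 8 2002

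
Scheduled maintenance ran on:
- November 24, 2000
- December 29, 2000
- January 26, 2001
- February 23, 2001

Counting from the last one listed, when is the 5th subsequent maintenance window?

July 27, 2001

All Fridays; the gaps (35, 28, 28) vary with month length.
This is the last Friday of each month.
Last Friday of March 2001: March 30, 2001.
Last Friday of April 2001: April 27, 2001.
Last Friday of May 2001: May 25, 2001.
Last Friday of June 2001: June 29, 2001.
Last Friday of July 2001: July 27, 2001.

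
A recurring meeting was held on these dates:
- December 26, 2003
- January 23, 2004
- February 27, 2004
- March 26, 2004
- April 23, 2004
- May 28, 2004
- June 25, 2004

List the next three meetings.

All dates are Fridays, 28, 35, 28, 28, 35, 28 days apart.
Specifically, the 4th Friday of each month.
4th Friday of July 2004: July 23, 2004.
August 2004 — 4th Friday is August 27, 2004.
4th Friday of September 2004: September 24, 2004.

July 23, 2004; August 27, 2004; September 24, 2004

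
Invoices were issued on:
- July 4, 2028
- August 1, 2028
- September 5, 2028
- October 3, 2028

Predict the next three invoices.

November 7, 2028; December 5, 2028; January 2, 2029

Gaps: 28, 35, 28 days — a mix of 28 and 35. Every date is a Tuesday.
Each is the 1st Tuesday of its month.
1st Tuesday of November 2028: November 7, 2028.
December 2028 — 1st Tuesday is December 5, 2028.
1st Tuesday of January 2029: January 2, 2029.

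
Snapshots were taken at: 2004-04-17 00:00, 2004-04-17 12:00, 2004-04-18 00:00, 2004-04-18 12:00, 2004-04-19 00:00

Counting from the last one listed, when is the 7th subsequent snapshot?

2004-04-22 12:00

Spacing: 12, 12, 12, 12 h — constant 12 h.
2004-04-19 00:00 + 12 h = 2004-04-19 12:00.
2004-04-19 12:00 + 12 h = 2004-04-20 00:00.
2004-04-20 00:00 + 12 h = 2004-04-20 12:00.
2004-04-20 12:00 + 12 h = 2004-04-21 00:00.
2004-04-21 00:00 + 12 h = 2004-04-21 12:00.
2004-04-21 12:00 + 12 h = 2004-04-22 00:00.
2004-04-22 00:00 + 12 h = 2004-04-22 12:00.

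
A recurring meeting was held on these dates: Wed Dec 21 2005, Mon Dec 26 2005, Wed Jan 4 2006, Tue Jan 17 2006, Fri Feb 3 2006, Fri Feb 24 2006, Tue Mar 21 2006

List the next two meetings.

Wed Apr 19 2006, Mon May 22 2006

Gaps: 5, 9, 13, 17, 21, 25 days — each gap is 4 larger than the previous one.
Next gap: 29 days. Tue Mar 21 2006 + 29 days = Wed Apr 19 2006.
Next gap: 33 days. Wed Apr 19 2006 + 33 days = Mon May 22 2006.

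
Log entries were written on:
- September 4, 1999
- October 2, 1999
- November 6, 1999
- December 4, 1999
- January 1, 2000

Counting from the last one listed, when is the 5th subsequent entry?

All dates are Saturdays, 28, 35, 28, 28 days apart.
Specifically, the 1st Saturday of each month.
1st Saturday of February 2000: February 5, 2000.
March 2000 — 1st Saturday is March 4, 2000.
1st Saturday of April 2000: April 1, 2000.
May 2000 — 1st Saturday is May 6, 2000.
1st Saturday of June 2000: June 3, 2000.

June 3, 2000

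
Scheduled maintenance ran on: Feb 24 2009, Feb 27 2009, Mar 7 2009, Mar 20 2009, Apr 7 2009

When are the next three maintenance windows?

Gaps: 3, 8, 13, 18 days — each gap is 5 larger than the previous one.
Next gap: 23 days. Apr 7 2009 + 23 days = Apr 30 2009.
Next gap: 28 days. Apr 30 2009 + 28 days = May 28 2009.
Next gap: 33 days. May 28 2009 + 33 days = Jun 30 2009.

Apr 30 2009, May 28 2009, Jun 30 2009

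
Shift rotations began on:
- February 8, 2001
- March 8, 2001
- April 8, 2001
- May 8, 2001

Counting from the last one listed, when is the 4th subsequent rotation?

Each date is the 8th; the gaps (28, 31, 30) track the month lengths.
The rule is the 8th of each month.
June 2001: June 8, 2001.
July 2001: July 8, 2001.
Next: August 2001 → August 8, 2001.
Next: September 2001 → September 8, 2001.

September 8, 2001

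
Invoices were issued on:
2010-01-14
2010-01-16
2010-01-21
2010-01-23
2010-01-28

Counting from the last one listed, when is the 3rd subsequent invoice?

2010-02-06

Every event lands on a Thursday or Saturday (gaps cycle 2, 5, 2, 5).
So the schedule is: every Thursday and Saturday.
Next Saturday: 2010-01-30.
Next Thursday: 2010-02-04.
The following Saturday is 2010-02-06.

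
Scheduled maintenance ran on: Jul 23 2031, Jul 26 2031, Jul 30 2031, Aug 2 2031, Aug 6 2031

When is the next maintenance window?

Gaps: 3, 4, 3, 4 days — not constant, but cyclic with period 2.
The events fall on every Wednesday and Saturday.
The following Saturday is Aug 9 2031.

Aug 9 2031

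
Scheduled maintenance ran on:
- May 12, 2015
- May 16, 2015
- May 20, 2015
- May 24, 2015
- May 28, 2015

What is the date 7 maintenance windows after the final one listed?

Every event comes 4 days after the last (4, 4, 4, 4).
May 28, 2015 + 4 days = June 1, 2015.
June 1, 2015 + 4 days = June 5, 2015.
June 5, 2015 + 4 days = June 9, 2015.
June 9, 2015 + 4 days = June 13, 2015.
June 13, 2015 + 4 days = June 17, 2015.
June 17, 2015 + 4 days = June 21, 2015.
June 21, 2015 + 4 days = June 25, 2015.

June 25, 2015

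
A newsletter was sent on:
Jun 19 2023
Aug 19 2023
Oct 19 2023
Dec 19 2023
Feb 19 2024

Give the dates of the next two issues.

Gaps: 61, 61, 61, 62 days — not constant. Every event is on the 19th of the month.
Pattern: the 19th of every 2 months.
Next: April 2024 → Apr 19 2024.
Next: June 2024 → Jun 19 2024.

Apr 19 2024, Jun 19 2024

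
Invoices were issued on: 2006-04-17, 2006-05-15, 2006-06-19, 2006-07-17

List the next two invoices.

These are Mondays at 28- or 35-day spacing (28, 35, 28).
The pattern: 3rd Monday of the month.
3rd Monday of August 2006: 2006-08-21.
3rd Monday of September 2006: 2006-09-18.

2006-08-21, 2006-09-18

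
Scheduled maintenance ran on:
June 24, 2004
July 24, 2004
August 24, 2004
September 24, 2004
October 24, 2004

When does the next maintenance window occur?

November 24, 2004

Each date is the 24th; the gaps (30, 31, 31, 30) track the month lengths.
The rule is the 24th of each month.
Next: November 2004 → November 24, 2004.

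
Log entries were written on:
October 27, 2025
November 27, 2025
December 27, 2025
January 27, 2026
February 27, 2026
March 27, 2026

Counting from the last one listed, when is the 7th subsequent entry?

October 27, 2026

Gaps: 31, 30, 31, 31, 28 days — not constant. Every event is on the 27th of the month.
Pattern: the 27th of each month.
April 2026: April 27, 2026.
Next: May 2026 → May 27, 2026.
June 2026: June 27, 2026.
July 2026: July 27, 2026.
August 2026: August 27, 2026.
Next: September 2026 → September 27, 2026.
October 2026: October 27, 2026.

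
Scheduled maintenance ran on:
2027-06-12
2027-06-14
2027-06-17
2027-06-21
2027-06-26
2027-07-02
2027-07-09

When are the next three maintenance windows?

Gaps: 2, 3, 4, 5, 6, 7 days — each gap is 1 larger than the previous one.
Next gap: 8 days. 2027-07-09 + 8 days = 2027-07-17.
Next gap: 9 days. 2027-07-17 + 9 days = 2027-07-26.
Next gap: 10 days. 2027-07-26 + 10 days = 2027-08-05.

2027-07-17, 2027-07-26, 2027-08-05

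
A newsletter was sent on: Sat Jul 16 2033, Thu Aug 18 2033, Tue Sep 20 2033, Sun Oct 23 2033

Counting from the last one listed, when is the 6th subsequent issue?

Tue May 9 2034

Gaps between consecutive events: 33, 33, 33 days — a constant 33-day interval.
Sun Oct 23 2033 + 33 days = Fri Nov 25 2033.
Fri Nov 25 2033 + 33 days = Wed Dec 28 2033.
Wed Dec 28 2033 + 33 days = Mon Jan 30 2034.
Mon Jan 30 2034 + 33 days = Sat Mar 4 2034.
Sat Mar 4 2034 + 33 days = Thu Apr 6 2034.
Thu Apr 6 2034 + 33 days = Tue May 9 2034.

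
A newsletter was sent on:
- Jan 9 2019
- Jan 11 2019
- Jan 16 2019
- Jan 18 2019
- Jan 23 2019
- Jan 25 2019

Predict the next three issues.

Gaps: 2, 5, 2, 5, 2 days — not constant, but cyclic with period 2.
The events fall on every Wednesday and Friday.
Next Wednesday: Jan 30 2019.
Next Friday: Feb 1 2019.
The following Wednesday is Feb 6 2019.

Jan 30 2019, Feb 1 2019, Feb 6 2019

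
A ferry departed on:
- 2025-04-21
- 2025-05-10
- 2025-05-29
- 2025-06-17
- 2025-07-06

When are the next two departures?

Gaps between consecutive events: 19, 19, 19, 19 days — a constant 19-day interval.
2025-07-06 + 19 days = 2025-07-25.
2025-07-25 + 19 days = 2025-08-13.

2025-07-25, 2025-08-13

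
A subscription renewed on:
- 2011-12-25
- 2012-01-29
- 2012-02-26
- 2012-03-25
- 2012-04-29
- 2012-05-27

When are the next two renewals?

Every date is a Sunday; gaps 35, 28, 28, 35, 28 days.
Each is the last Sunday of its month (at least one falls on the 29th or later, ruling out '4th Sunday').
June 2012 ends with Sunday 2012-06-24.
Last Sunday of July 2012: 2012-07-29.

2012-06-24, 2012-07-29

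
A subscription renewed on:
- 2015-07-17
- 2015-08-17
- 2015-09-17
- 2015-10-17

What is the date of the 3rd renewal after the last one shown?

Gaps: 31, 31, 30 days — not constant. Every event is on the 17th of the month.
Pattern: the 17th of each month.
Next: November 2015 → 2015-11-17.
Next: December 2015 → 2015-12-17.
Next: January 2016 → 2016-01-17.

2016-01-17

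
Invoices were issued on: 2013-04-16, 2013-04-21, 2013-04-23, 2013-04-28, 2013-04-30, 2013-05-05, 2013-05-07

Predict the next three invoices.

2013-05-12, 2013-05-14, 2013-05-19

The gap pattern 5, 2, 5, 2, 5, 2 repeats every 2 events.
These are the Tuesdays and Sundays of each week.
The following Sunday is 2013-05-12.
Next Tuesday: 2013-05-14.
The following Sunday is 2013-05-19.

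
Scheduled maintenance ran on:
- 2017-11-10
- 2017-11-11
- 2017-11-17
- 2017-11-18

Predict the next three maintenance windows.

2017-11-24, 2017-11-25, 2017-12-01

Every event lands on a Friday or Saturday (gaps cycle 1, 6, 1).
So the schedule is: every Friday and Saturday.
The following Friday is 2017-11-24.
Next Saturday: 2017-11-25.
Next Friday: 2017-12-01.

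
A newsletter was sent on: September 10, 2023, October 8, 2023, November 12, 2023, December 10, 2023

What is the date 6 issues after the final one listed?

June 9, 2024

Gaps: 28, 35, 28 days — a mix of 28 and 35. Every date is a Sunday.
Each is the 2nd Sunday of its month.
January 2024 — 2nd Sunday is January 14, 2024.
February 2024 — 2nd Sunday is February 11, 2024.
2nd Sunday of March 2024: March 10, 2024.
2nd Sunday of April 2024: April 14, 2024.
2nd Sunday of May 2024: May 12, 2024.
June 2024 — 2nd Sunday is June 9, 2024.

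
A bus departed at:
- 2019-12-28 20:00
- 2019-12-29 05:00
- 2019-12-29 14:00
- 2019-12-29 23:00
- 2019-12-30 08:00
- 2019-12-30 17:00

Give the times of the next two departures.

The interval is a steady 9 hours (9, 9, 9, 9, 9).
2019-12-30 17:00 + 9 h = 2019-12-31 02:00.
2019-12-31 02:00 + 9 h = 2019-12-31 11:00.

2019-12-31 02:00, 2019-12-31 11:00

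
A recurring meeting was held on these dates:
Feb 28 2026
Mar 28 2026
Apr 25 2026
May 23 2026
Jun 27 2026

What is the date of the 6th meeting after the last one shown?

Gaps: 28, 28, 28, 35 days — a mix of 28 and 35. Every date is a Saturday.
Each is the 4th Saturday of its month.
4th Saturday of July 2026: Jul 25 2026.
4th Saturday of August 2026: Aug 22 2026.
September 2026 — 4th Saturday is Sep 26 2026.
4th Saturday of October 2026: Oct 24 2026.
4th Saturday of November 2026: Nov 28 2026.
4th Saturday of December 2026: Dec 26 2026.

Dec 26 2026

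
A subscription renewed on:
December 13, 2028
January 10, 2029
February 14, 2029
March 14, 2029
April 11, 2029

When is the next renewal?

May 9, 2029

These are Wednesdays at 28- or 35-day spacing (28, 35, 28, 28).
The pattern: 2nd Wednesday of the month.
2nd Wednesday of May 2029: May 9, 2029.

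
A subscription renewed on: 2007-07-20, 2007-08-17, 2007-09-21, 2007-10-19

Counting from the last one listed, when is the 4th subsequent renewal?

These are Fridays at 28- or 35-day spacing (28, 35, 28).
The pattern: 3rd Friday of the month.
November 2007 — 3rd Friday is 2007-11-16.
December 2007 — 3rd Friday is 2007-12-21.
January 2008 — 3rd Friday is 2008-01-18.
February 2008 — 3rd Friday is 2008-02-15.

2008-02-15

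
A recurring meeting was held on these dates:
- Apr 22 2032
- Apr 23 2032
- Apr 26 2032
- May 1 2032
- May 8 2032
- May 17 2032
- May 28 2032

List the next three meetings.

Jun 10 2032, Jun 25 2032, Jul 12 2032

The spacing grows by 2 each time: 1, 3, 5, 7, 9, 11 days.
Next gap: 13 days. May 28 2032 + 13 days = Jun 10 2032.
Next gap: 15 days. Jun 10 2032 + 15 days = Jun 25 2032.
Next gap: 17 days. Jun 25 2032 + 17 days = Jul 12 2032.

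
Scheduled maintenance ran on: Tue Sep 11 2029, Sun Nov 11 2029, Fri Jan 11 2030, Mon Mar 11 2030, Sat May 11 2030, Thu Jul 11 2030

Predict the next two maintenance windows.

Wed Sep 11 2030, Mon Nov 11 2030

Each date is the 11th; the gaps (61, 61, 59, 61, 61) track the month lengths.
The rule is the 11th of every 2 months.
Next: September 2030 → Wed Sep 11 2030.
Next: November 2030 → Mon Nov 11 2030.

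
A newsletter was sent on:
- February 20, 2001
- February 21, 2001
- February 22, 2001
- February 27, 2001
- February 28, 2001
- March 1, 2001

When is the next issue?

March 6, 2001

Every event lands on a Tuesday or Wednesday or Thursday (gaps cycle 1, 1, 5, 1, 1).
So the schedule is: every Tuesday, Wednesday and Thursday.
Next Tuesday: March 6, 2001.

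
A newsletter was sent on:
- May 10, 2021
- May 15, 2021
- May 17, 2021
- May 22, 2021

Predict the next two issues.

Gaps: 5, 2, 5 days — not constant, but cyclic with period 2.
The events fall on every Monday and Saturday.
Next Monday: May 24, 2021.
Next Saturday: May 29, 2021.

May 24, 2021; May 29, 2021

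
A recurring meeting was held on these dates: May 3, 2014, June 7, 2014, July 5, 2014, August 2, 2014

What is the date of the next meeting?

September 6, 2014

Gaps: 35, 28, 28 days — a mix of 28 and 35. Every date is a Saturday.
Each is the 1st Saturday of its month.
1st Saturday of September 2014: September 6, 2014.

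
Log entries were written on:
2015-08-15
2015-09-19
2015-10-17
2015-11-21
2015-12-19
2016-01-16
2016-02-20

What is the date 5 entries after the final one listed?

Gaps: 35, 28, 35, 28, 28, 35 days — a mix of 28 and 35. Every date is a Saturday.
Each is the 3rd Saturday of its month.
March 2016 — 3rd Saturday is 2016-03-19.
April 2016 — 3rd Saturday is 2016-04-16.
3rd Saturday of May 2016: 2016-05-21.
June 2016 — 3rd Saturday is 2016-06-18.
3rd Saturday of July 2016: 2016-07-16.

2016-07-16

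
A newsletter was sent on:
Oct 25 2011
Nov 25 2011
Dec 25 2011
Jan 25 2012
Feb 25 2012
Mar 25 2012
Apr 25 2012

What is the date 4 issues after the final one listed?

Aug 25 2012

Each date is the 25th; the gaps (31, 30, 31, 31, 29, 31) track the month lengths.
The rule is the 25th of each month.
Next: May 2012 → May 25 2012.
June 2012: Jun 25 2012.
July 2012: Jul 25 2012.
August 2012: Aug 25 2012.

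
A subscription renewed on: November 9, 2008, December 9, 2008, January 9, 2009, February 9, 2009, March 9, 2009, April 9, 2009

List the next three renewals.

May 9, 2009; June 9, 2009; July 9, 2009

Each date is the 9th; the gaps (30, 31, 31, 28, 31) track the month lengths.
The rule is the 9th of each month.
May 2009: May 9, 2009.
June 2009: June 9, 2009.
July 2009: July 9, 2009.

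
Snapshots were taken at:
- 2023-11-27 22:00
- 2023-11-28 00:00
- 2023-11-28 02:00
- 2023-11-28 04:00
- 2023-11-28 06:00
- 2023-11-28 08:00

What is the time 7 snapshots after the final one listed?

Spacing: 2, 2, 2, 2, 2 h — constant 2 h.
2023-11-28 08:00 + 2 h = 2023-11-28 10:00.
2023-11-28 10:00 + 2 h = 2023-11-28 12:00.
2023-11-28 12:00 + 2 h = 2023-11-28 14:00.
2023-11-28 14:00 + 2 h = 2023-11-28 16:00.
2023-11-28 16:00 + 2 h = 2023-11-28 18:00.
2023-11-28 18:00 + 2 h = 2023-11-28 20:00.
2023-11-28 20:00 + 2 h = 2023-11-28 22:00.

2023-11-28 22:00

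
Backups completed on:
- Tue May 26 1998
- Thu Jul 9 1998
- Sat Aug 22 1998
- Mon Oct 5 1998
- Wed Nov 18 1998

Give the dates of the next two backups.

The spacing is 44, 44, 44, 44 days — always 44 days.
Wed Nov 18 1998 + 44 days = Fri Jan 1 1999.
Fri Jan 1 1999 + 44 days = Sun Feb 14 1999.

Fri Jan 1 1999, Sun Feb 14 1999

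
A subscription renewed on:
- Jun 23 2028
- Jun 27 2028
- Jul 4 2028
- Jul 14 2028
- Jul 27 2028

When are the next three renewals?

Aug 12 2028, Aug 31 2028, Sep 22 2028

Intervals are 4, 7, 10, 13 days — an arithmetic progression with common difference 3.
Next gap: 16 days. Jul 27 2028 + 16 days = Aug 12 2028.
Next gap: 19 days. Aug 12 2028 + 19 days = Aug 31 2028.
Next gap: 22 days. Aug 31 2028 + 22 days = Sep 22 2028.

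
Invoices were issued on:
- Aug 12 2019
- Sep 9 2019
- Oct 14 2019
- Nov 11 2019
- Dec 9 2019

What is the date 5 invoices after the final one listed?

May 11 2020

Gaps: 28, 35, 28, 28 days — a mix of 28 and 35. Every date is a Monday.
Each is the 2nd Monday of its month.
January 2020 — 2nd Monday is Jan 13 2020.
2nd Monday of February 2020: Feb 10 2020.
2nd Monday of March 2020: Mar 9 2020.
2nd Monday of April 2020: Apr 13 2020.
May 2020 — 2nd Monday is May 11 2020.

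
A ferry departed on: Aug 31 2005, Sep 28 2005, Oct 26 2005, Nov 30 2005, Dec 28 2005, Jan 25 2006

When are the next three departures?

Feb 22 2006, Mar 29 2006, Apr 26 2006

Every date is a Wednesday; gaps 28, 28, 35, 28, 28 days.
Each is the last Wednesday of its month (at least one falls on the 29th or later, ruling out '4th Wednesday').
February 2006 ends with Wednesday Feb 22 2006.
March 2006 ends with Wednesday Mar 29 2006.
April 2006 ends with Wednesday Apr 26 2006.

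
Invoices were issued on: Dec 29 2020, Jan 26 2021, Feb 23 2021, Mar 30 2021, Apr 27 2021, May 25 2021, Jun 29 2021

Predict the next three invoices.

Jul 27 2021, Aug 31 2021, Sep 28 2021

All Tuesdays; the gaps (28, 28, 35, 28, 28, 35) vary with month length.
This is the last Tuesday of each month.
Last Tuesday of July 2021: Jul 27 2021.
Last Tuesday of August 2021: Aug 31 2021.
Last Tuesday of September 2021: Sep 28 2021.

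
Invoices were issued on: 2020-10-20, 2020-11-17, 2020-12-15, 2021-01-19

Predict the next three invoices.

All dates are Tuesdays, 28, 28, 35 days apart.
Specifically, the 3rd Tuesday of each month.
3rd Tuesday of February 2021: 2021-02-16.
March 2021 — 3rd Tuesday is 2021-03-16.
3rd Tuesday of April 2021: 2021-04-20.

2021-02-16, 2021-03-16, 2021-04-20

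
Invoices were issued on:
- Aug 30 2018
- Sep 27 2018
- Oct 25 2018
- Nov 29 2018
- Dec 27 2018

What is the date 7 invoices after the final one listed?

Jul 25 2019

All Thursdays; the gaps (28, 28, 35, 28) vary with month length.
This is the last Thursday of each month.
January 2019 ends with Thursday Jan 31 2019.
Last Thursday of February 2019: Feb 28 2019.
March 2019 ends with Thursday Mar 28 2019.
Last Thursday of April 2019: Apr 25 2019.
May 2019 ends with Thursday May 30 2019.
Last Thursday of June 2019: Jun 27 2019.
Last Thursday of July 2019: Jul 25 2019.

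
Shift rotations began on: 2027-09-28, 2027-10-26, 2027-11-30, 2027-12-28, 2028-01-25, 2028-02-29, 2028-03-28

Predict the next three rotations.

All Tuesdays; the gaps (28, 35, 28, 28, 35, 28) vary with month length.
This is the last Tuesday of each month.
April 2028 ends with Tuesday 2028-04-25.
Last Tuesday of May 2028: 2028-05-30.
Last Tuesday of June 2028: 2028-06-27.

2028-04-25, 2028-05-30, 2028-06-27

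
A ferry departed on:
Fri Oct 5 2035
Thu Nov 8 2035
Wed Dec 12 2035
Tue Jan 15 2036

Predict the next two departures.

Mon Feb 18 2036, Sun Mar 23 2036

The spacing is 34, 34, 34 days — always 34 days.
Tue Jan 15 2036 + 34 days = Mon Feb 18 2036.
Mon Feb 18 2036 + 34 days = Sun Mar 23 2036.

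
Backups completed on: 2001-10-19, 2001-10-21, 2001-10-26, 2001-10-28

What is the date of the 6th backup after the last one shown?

Every event lands on a Friday or Sunday (gaps cycle 2, 5, 2).
So the schedule is: every Friday and Sunday.
Next Friday: 2001-11-02.
The following Sunday is 2001-11-04.
The following Friday is 2001-11-09.
The following Sunday is 2001-11-11.
Next Friday: 2001-11-16.
The following Sunday is 2001-11-18.

2001-11-18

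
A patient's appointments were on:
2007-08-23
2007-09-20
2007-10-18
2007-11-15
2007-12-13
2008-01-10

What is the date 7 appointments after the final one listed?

2008-07-24

Gaps between consecutive events: 28, 28, 28, 28, 28 days — a constant 28-day interval.
2008-01-10 + 28 days = 2008-02-07.
2008-02-07 + 28 days = 2008-03-06.
2008-03-06 + 28 days = 2008-04-03.
2008-04-03 + 28 days = 2008-05-01.
2008-05-01 + 28 days = 2008-05-29.
2008-05-29 + 28 days = 2008-06-26.
2008-06-26 + 28 days = 2008-07-24.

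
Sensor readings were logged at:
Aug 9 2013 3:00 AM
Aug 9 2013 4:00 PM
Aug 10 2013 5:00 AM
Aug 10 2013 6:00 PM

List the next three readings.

Spacing: 13, 13, 13 h — constant 13 h.
Aug 10 2013 6:00 PM + 13 h = Aug 11 2013 7:00 AM.
Aug 11 2013 7:00 AM + 13 h = Aug 11 2013 8:00 PM.
Aug 11 2013 8:00 PM + 13 h = Aug 12 2013 9:00 AM.

Aug 11 2013 7:00 AM, Aug 11 2013 8:00 PM, Aug 12 2013 9:00 AM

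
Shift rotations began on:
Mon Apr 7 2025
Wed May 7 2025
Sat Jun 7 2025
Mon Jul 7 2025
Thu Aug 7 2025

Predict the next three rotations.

The day-of-month is always 7 (30, 31, 30, 31 days between events).
So this recurs on the 7th of each month.
Next: September 2025 → Sun Sep 7 2025.
October 2025: Tue Oct 7 2025.
November 2025: Fri Nov 7 2025.

Sun Sep 7 2025, Tue Oct 7 2025, Fri Nov 7 2025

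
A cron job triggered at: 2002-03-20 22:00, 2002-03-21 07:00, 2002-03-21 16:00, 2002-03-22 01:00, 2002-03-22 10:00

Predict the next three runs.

Spacing: 9, 9, 9, 9 h — constant 9 h.
2002-03-22 10:00 + 9 h = 2002-03-22 19:00.
2002-03-22 19:00 + 9 h = 2002-03-23 04:00.
2002-03-23 04:00 + 9 h = 2002-03-23 13:00.

2002-03-22 19:00, 2002-03-23 04:00, 2002-03-23 13:00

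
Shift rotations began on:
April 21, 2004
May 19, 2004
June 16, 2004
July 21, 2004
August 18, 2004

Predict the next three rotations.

September 15, 2004; October 20, 2004; November 17, 2004

Gaps: 28, 28, 35, 28 days — a mix of 28 and 35. Every date is a Wednesday.
Each is the 3rd Wednesday of its month.
3rd Wednesday of September 2004: September 15, 2004.
3rd Wednesday of October 2004: October 20, 2004.
November 2004 — 3rd Wednesday is November 17, 2004.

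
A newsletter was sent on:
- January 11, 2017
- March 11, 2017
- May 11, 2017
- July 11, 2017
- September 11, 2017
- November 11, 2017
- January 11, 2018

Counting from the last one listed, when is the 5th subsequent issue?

November 11, 2018

Gaps: 59, 61, 61, 62, 61, 61 days — not constant. Every event is on the 11th of the month.
Pattern: the 11th of every 2 months.
Next: March 2018 → March 11, 2018.
Next: May 2018 → May 11, 2018.
Next: July 2018 → July 11, 2018.
Next: September 2018 → September 11, 2018.
November 2018: November 11, 2018.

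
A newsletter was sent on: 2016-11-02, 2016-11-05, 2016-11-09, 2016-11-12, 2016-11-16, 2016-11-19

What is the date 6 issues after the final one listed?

2016-12-10

Every event lands on a Wednesday or Saturday (gaps cycle 3, 4, 3, 4, 3).
So the schedule is: every Wednesday and Saturday.
The following Wednesday is 2016-11-23.
Next Saturday: 2016-11-26.
Next Wednesday: 2016-11-30.
The following Saturday is 2016-12-03.
The following Wednesday is 2016-12-07.
The following Saturday is 2016-12-10.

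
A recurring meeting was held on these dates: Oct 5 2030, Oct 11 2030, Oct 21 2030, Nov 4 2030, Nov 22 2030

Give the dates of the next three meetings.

Dec 14 2030, Jan 9 2031, Feb 8 2031

Gaps: 6, 10, 14, 18 days — each gap is 4 larger than the previous one.
Next gap: 22 days. Nov 22 2030 + 22 days = Dec 14 2030.
Next gap: 26 days. Dec 14 2030 + 26 days = Jan 9 2031.
Next gap: 30 days. Jan 9 2031 + 30 days = Feb 8 2031.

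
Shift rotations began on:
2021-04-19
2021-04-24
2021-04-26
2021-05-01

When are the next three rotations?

2021-05-03, 2021-05-08, 2021-05-10

Gaps: 5, 2, 5 days — not constant, but cyclic with period 2.
The events fall on every Monday and Saturday.
Next Monday: 2021-05-03.
The following Saturday is 2021-05-08.
The following Monday is 2021-05-10.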